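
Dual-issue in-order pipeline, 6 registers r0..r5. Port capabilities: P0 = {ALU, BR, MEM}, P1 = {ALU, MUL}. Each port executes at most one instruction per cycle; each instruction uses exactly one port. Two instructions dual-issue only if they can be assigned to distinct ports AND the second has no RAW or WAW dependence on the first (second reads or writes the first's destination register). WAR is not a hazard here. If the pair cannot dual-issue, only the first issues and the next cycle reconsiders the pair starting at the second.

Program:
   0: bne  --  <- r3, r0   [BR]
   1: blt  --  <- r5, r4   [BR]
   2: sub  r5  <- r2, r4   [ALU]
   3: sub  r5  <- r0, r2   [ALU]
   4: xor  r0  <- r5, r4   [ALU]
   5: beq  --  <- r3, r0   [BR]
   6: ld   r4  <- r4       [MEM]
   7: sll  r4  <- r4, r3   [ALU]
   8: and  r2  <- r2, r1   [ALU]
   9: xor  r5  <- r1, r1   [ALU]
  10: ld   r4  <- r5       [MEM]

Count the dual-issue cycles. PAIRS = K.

PAIRS = 2

  cy0 -> i0 (bne.BR) no-port BR/BR
  cy1 -> i1,i2 (blt.BR/sub.ALU) pair
  cy2 -> i3 (sub.ALU) RAW r5
  cy3 -> i4 (xor.ALU) RAW r0
  cy4 -> i5 (beq.BR) no-port BR/MEM
  cy5 -> i6 (ld.MEM) RAW+WAW r4
  cy6 -> i7,i8 (sll.ALU/and.ALU) pair
  cy7 -> i9 (xor.ALU) RAW r5
  cy8 -> i10 (ld.MEM) tail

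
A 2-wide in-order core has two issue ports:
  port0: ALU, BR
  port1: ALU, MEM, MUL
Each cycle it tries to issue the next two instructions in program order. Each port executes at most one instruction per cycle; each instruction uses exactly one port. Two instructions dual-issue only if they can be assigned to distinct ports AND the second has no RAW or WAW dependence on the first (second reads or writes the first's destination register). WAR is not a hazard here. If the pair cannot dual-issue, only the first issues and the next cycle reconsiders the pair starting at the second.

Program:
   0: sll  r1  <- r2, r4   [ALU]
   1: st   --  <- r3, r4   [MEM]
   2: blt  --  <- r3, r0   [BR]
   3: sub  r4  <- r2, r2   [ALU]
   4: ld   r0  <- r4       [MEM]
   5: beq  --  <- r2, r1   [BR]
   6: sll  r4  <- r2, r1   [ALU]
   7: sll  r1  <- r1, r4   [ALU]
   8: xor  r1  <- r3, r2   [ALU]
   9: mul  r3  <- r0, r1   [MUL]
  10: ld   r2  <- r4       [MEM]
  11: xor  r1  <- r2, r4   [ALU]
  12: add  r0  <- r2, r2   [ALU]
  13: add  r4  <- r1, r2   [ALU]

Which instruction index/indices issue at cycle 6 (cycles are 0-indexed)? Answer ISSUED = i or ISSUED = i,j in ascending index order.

ISSUED = 9

c0: i0/i1 sll.ALU+st.MEM  dual
c1: i2/i3 blt.BR+sub.ALU  dual
c2: i4/i5 ld.MEM+beq.BR  dual
c3: i6 sll.ALU  RAW r4
c4: i7 sll.ALU  WAW r1
c5: i8 xor.ALU  RAW r1
c6: i9 mul.MUL  no-port MUL/MEM
c7: i10 ld.MEM  RAW r2
c8: i11/i12 xor.ALU+add.ALU  dual
c9: i13 add.ALU  tail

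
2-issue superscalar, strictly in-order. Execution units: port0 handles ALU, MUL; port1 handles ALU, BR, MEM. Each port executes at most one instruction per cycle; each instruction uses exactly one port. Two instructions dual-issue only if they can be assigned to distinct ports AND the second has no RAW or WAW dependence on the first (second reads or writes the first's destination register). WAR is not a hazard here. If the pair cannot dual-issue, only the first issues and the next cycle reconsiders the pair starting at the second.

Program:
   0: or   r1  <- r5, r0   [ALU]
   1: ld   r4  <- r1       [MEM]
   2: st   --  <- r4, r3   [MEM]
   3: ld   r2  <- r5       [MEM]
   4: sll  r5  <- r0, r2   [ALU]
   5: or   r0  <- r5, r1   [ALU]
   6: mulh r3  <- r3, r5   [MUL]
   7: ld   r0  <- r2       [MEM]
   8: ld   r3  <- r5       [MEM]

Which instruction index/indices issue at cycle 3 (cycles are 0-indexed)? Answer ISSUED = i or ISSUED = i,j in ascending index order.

ISSUED = 3

  cy0 -> i0 (or) RAW r1
  cy1 -> i1 (ld) no-port MEM/MEM
  cy2 -> i2 (st) no-port MEM/MEM
  cy3 -> i3 (ld) RAW r2
  cy4 -> i4 (sll) RAW r5
  cy5 -> i5&i6 (or/mulh) 2-wide
  cy6 -> i7 (ld) no-port MEM/MEM
  cy7 -> i8 (ld) tail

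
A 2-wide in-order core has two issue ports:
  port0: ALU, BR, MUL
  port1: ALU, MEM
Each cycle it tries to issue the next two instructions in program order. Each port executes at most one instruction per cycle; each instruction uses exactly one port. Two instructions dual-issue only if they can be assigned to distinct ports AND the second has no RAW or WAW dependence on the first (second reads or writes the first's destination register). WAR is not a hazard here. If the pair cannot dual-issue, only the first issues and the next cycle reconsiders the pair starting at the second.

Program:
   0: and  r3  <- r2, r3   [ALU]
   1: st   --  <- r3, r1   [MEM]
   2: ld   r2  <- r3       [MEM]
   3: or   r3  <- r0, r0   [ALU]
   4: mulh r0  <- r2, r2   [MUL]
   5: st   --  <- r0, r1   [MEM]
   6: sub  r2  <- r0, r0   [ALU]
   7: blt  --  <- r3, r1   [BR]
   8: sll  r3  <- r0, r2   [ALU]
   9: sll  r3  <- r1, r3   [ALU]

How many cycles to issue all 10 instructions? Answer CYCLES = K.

CYCLES = 7

c0: i0 and.ALU  RAW r3
c1: i1 st.MEM  no-port MEM/MEM
c2: i2/i3 ld.MEM or.ALU  dual
c3: i4 mulh.MUL  RAW r0
c4: i5/i6 st.MEM sub.ALU  dual
c5: i7/i8 blt.BR sll.ALU  dual
c6: i9 sll.ALU  tail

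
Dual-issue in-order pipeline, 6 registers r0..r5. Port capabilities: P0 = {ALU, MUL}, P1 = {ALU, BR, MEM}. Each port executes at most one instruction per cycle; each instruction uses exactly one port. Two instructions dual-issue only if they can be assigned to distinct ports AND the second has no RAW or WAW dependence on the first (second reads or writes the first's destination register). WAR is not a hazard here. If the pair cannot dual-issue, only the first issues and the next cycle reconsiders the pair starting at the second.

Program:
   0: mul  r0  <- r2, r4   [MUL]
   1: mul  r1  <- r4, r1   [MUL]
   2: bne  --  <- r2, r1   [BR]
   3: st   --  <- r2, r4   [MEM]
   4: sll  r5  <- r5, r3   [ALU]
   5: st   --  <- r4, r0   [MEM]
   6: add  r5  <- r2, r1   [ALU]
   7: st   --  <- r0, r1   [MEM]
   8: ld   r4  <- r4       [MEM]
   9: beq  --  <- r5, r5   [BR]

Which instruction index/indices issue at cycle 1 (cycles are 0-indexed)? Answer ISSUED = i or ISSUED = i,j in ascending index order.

#0 head=0: mul i0 no-port MUL/MUL
#1 head=1: mul i1 RAW r1
#2 head=2: bne i2 no-port BR/MEM
#3 head=3: st+sll i3/i4 dual
#4 head=5: st+add i5/i6 dual
#5 head=7: st i7 no-port MEM/MEM
#6 head=8: ld i8 no-port MEM/BR
#7 head=9: beq i9 tail

ISSUED = 1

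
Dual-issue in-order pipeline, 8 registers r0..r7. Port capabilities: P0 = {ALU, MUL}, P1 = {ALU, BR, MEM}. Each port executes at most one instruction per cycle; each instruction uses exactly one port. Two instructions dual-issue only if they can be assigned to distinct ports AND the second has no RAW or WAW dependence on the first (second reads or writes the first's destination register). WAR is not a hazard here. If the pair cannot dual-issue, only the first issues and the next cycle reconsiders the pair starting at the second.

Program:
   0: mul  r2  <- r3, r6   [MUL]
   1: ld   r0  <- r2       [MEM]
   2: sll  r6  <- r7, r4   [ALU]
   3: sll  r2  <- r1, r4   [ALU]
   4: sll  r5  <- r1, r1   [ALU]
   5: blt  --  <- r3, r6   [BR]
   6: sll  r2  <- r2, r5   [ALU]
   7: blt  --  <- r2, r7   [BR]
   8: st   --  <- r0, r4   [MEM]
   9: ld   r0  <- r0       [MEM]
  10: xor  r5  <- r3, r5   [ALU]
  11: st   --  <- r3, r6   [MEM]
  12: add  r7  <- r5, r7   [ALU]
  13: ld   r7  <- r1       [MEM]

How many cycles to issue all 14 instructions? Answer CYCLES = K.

CYCLES = 9

  cy0 -> i0 (mul) RAW r2
  cy1 -> i1/i2 (ld sll) pair
  cy2 -> i3/i4 (sll sll) pair
  cy3 -> i5/i6 (blt sll) pair
  cy4 -> i7 (blt) no-port BR/MEM
  cy5 -> i8 (st) no-port MEM/MEM
  cy6 -> i9/i10 (ld xor) pair
  cy7 -> i11/i12 (st add) pair
  cy8 -> i13 (ld) tail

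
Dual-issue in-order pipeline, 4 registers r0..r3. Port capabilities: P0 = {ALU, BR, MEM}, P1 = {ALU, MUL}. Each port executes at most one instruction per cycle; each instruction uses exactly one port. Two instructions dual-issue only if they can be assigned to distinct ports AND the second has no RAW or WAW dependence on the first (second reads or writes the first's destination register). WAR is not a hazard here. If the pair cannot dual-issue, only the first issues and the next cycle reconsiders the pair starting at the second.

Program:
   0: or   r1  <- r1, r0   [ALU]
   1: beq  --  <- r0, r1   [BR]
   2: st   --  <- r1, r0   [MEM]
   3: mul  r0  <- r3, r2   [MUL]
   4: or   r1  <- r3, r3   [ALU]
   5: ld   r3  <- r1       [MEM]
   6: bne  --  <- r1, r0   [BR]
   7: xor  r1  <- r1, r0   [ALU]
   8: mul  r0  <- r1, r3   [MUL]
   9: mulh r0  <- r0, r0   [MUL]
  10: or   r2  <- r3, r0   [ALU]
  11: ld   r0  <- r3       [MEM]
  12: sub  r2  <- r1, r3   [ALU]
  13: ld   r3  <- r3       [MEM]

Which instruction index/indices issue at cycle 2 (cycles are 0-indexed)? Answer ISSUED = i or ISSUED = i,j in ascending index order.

ISSUED = 2,3

#0 head=0: or.ALU i0 RAW r1
#1 head=1: beq.BR i1 no-port BR/MEM
#2 head=2: st.MEM+mul.MUL i2&i3 pair
#3 head=4: or.ALU i4 RAW r1
#4 head=5: ld.MEM i5 no-port MEM/BR
#5 head=6: bne.BR+xor.ALU i6&i7 pair
#6 head=8: mul.MUL i8 no-port MUL/MUL
#7 head=9: mulh.MUL i9 RAW r0
#8 head=10: or.ALU+ld.MEM i10&i11 pair
#9 head=12: sub.ALU+ld.MEM i12&i13 pair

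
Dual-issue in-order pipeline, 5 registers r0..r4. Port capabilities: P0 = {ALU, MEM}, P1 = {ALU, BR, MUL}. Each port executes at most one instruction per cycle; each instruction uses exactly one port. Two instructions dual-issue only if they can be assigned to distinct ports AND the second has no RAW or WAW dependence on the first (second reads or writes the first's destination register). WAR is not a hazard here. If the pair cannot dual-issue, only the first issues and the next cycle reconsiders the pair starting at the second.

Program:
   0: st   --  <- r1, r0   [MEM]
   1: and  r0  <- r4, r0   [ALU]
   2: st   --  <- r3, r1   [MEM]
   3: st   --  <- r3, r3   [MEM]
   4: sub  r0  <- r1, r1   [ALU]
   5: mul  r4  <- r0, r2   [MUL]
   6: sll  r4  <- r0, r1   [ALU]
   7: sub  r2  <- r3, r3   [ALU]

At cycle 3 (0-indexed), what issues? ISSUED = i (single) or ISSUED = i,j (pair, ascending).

0. st.MEM and.ALU @i0/i1  | pair
1. st.MEM @i2  | no-port MEM/MEM
2. st.MEM sub.ALU @i3/i4  | pair
3. mul.MUL @i5  | WAW r4
4. sll.ALU sub.ALU @i6/i7  | pair

ISSUED = 5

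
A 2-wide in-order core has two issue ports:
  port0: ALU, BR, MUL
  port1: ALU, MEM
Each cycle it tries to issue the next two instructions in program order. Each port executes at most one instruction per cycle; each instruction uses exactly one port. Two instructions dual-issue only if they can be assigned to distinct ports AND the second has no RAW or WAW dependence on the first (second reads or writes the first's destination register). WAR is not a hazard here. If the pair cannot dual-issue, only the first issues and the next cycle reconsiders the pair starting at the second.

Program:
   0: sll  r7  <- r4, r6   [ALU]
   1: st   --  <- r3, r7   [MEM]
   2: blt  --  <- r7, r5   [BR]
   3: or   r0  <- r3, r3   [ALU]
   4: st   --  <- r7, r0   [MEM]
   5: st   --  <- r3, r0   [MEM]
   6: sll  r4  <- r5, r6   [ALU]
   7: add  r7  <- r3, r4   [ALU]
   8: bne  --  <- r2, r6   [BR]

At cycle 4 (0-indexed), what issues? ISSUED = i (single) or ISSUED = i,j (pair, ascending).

ISSUED = 5,6

c0: i0 sll.ALU  RAW r7
c1: i1/i2 st.MEM;blt.BR  pair
c2: i3 or.ALU  RAW r0
c3: i4 st.MEM  no-port MEM/MEM
c4: i5/i6 st.MEM;sll.ALU  pair
c5: i7/i8 add.ALU;bne.BR  pair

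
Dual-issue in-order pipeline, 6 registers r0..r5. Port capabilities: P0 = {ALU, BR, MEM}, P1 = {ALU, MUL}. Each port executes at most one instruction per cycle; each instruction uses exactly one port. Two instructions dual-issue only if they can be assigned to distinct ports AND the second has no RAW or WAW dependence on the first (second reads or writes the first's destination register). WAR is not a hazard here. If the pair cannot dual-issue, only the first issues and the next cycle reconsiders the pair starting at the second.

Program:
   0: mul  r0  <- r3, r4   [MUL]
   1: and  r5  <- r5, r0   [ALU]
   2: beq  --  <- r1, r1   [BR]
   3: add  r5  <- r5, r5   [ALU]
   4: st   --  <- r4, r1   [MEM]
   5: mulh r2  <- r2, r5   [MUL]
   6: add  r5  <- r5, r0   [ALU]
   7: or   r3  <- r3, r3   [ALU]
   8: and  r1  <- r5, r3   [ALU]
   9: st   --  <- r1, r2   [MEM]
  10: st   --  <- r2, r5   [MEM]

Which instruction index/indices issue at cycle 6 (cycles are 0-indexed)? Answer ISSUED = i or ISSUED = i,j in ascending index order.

#0 head=0: mul i0 RAW r0
#1 head=1: and;beq i1+i2 pair
#2 head=3: add;st i3+i4 pair
#3 head=5: mulh;add i5+i6 pair
#4 head=7: or i7 RAW r3
#5 head=8: and i8 RAW r1
#6 head=9: st i9 no-port MEM/MEM
#7 head=10: st i10 tail

ISSUED = 9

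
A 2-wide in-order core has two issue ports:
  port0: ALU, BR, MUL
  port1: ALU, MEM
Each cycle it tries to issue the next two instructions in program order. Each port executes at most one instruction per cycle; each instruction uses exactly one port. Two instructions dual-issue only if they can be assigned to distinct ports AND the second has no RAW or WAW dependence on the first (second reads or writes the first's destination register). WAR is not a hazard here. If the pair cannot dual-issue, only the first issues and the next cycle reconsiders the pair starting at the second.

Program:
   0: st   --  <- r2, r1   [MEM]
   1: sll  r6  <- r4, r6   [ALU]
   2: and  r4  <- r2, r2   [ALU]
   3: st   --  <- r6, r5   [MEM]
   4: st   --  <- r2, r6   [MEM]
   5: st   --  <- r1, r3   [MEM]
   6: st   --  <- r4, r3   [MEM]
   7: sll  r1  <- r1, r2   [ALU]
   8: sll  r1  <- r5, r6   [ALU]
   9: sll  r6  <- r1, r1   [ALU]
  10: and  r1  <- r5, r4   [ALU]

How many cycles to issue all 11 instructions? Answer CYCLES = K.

c0: i0&i1 st.MEM sll.ALU  pair
c1: i2&i3 and.ALU st.MEM  pair
c2: i4 st.MEM  no-port MEM/MEM
c3: i5 st.MEM  no-port MEM/MEM
c4: i6&i7 st.MEM sll.ALU  pair
c5: i8 sll.ALU  RAW r1
c6: i9&i10 sll.ALU and.ALU  pair

CYCLES = 7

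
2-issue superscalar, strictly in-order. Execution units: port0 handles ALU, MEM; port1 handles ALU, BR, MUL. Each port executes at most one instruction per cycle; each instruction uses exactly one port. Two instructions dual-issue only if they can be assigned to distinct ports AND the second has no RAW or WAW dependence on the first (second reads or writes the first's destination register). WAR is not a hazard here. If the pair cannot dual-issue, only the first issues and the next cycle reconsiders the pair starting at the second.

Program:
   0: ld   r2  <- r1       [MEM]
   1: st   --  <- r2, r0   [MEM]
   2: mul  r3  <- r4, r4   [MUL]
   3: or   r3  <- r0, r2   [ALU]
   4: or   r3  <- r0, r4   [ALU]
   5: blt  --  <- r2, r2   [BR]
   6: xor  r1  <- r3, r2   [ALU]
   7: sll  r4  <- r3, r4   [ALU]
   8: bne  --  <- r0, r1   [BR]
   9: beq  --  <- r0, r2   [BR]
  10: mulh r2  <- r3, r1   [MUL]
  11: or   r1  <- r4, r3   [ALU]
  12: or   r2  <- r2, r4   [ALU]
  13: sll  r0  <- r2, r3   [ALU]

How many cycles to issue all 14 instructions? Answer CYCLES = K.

c0: i0 ld  no-port MEM/MEM
c1: i1,i2 st mul  dual
c2: i3 or  WAW r3
c3: i4,i5 or blt  dual
c4: i6,i7 xor sll  dual
c5: i8 bne  no-port BR/BR
c6: i9 beq  no-port BR/MUL
c7: i10,i11 mulh or  dual
c8: i12 or  RAW r2
c9: i13 sll  tail

CYCLES = 10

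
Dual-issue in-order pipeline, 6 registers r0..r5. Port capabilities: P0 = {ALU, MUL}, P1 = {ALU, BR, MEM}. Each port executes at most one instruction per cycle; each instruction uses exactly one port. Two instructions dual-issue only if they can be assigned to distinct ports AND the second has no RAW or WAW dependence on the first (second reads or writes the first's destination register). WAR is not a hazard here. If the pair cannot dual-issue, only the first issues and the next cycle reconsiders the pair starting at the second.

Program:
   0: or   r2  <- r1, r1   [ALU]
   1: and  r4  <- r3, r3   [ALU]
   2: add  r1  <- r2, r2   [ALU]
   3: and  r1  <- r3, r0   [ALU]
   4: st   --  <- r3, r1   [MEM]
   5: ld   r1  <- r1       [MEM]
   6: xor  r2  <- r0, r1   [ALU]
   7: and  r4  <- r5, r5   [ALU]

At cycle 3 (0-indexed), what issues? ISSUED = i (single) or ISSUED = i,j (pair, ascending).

ISSUED = 4

  cy0 -> i0+i1 (or.ALU+and.ALU) dual
  cy1 -> i2 (add.ALU) WAW r1
  cy2 -> i3 (and.ALU) RAW r1
  cy3 -> i4 (st.MEM) no-port MEM/MEM
  cy4 -> i5 (ld.MEM) RAW r1
  cy5 -> i6+i7 (xor.ALU+and.ALU) dual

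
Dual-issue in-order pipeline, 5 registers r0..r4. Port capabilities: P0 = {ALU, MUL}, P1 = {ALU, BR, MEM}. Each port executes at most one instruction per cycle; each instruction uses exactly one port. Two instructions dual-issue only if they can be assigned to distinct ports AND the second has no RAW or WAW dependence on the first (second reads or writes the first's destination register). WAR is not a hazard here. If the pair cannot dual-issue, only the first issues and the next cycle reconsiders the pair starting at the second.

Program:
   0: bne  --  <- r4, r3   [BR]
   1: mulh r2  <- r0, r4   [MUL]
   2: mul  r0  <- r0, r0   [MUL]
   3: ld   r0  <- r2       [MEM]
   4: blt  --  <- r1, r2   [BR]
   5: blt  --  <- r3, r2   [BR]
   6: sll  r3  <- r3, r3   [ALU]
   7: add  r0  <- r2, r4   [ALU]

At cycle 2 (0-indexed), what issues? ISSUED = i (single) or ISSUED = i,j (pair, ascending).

0. bne.BR/mulh.MUL @i0+i1  | pair
1. mul.MUL @i2  | WAW r0
2. ld.MEM @i3  | no-port MEM/BR
3. blt.BR @i4  | no-port BR/BR
4. blt.BR/sll.ALU @i5+i6  | pair
5. add.ALU @i7  | tail

ISSUED = 3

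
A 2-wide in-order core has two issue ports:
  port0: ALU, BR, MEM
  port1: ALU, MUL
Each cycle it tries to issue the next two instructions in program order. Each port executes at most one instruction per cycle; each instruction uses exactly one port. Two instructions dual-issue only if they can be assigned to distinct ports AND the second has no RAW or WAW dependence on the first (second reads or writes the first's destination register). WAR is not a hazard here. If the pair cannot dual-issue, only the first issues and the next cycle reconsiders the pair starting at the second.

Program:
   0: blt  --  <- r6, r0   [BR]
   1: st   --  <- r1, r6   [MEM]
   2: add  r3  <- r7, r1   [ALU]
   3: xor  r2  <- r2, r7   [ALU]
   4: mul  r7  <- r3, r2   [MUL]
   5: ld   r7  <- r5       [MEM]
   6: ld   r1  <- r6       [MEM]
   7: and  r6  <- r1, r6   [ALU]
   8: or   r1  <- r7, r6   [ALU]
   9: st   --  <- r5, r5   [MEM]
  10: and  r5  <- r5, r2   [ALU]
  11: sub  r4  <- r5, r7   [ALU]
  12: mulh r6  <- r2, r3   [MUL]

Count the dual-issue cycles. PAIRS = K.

PAIRS = 3

t=0 i0:blt.BR ; no-port BR/MEM
t=1 i1&i2:st.MEM/add.ALU ; dual
t=2 i3:xor.ALU ; RAW r2
t=3 i4:mul.MUL ; WAW r7
t=4 i5:ld.MEM ; no-port MEM/MEM
t=5 i6:ld.MEM ; RAW r1
t=6 i7:and.ALU ; RAW r6
t=7 i8&i9:or.ALU/st.MEM ; dual
t=8 i10:and.ALU ; RAW r5
t=9 i11&i12:sub.ALU/mulh.MUL ; dual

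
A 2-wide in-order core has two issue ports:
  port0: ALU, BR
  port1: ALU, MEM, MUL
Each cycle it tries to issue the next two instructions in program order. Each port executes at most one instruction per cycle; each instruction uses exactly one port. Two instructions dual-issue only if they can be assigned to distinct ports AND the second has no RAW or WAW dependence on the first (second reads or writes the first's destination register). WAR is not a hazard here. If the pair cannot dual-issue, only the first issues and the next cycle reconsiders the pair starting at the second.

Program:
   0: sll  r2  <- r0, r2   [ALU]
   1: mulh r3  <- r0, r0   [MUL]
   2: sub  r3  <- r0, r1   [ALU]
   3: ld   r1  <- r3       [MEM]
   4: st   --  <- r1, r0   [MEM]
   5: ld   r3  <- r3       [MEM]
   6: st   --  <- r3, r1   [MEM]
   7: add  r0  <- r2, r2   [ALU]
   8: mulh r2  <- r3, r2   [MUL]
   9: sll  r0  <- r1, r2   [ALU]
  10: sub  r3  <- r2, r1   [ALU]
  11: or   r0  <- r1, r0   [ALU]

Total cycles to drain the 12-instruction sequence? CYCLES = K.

CYCLES = 9

0. sll/mulh @i0&i1  | pair
1. sub @i2  | RAW r3
2. ld @i3  | no-port MEM/MEM
3. st @i4  | no-port MEM/MEM
4. ld @i5  | no-port MEM/MEM
5. st/add @i6&i7  | pair
6. mulh @i8  | RAW r2
7. sll/sub @i9&i10  | pair
8. or @i11  | tail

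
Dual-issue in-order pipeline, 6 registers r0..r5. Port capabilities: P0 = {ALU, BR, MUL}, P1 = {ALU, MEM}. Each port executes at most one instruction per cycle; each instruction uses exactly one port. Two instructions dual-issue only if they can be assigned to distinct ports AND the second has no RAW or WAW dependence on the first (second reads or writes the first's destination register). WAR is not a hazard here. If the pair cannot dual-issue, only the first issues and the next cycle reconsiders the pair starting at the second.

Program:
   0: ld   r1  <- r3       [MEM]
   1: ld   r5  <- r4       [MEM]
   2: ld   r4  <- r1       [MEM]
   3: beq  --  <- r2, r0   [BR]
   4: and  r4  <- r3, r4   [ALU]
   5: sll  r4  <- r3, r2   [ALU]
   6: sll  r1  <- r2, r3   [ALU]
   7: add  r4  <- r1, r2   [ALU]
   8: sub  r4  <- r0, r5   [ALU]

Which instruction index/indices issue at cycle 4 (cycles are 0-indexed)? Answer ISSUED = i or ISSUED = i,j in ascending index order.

  cy0 -> i0 (ld.MEM) no-port MEM/MEM
  cy1 -> i1 (ld.MEM) no-port MEM/MEM
  cy2 -> i2/i3 (ld.MEM beq.BR) pair
  cy3 -> i4 (and.ALU) WAW r4
  cy4 -> i5/i6 (sll.ALU sll.ALU) pair
  cy5 -> i7 (add.ALU) WAW r4
  cy6 -> i8 (sub.ALU) tail

ISSUED = 5,6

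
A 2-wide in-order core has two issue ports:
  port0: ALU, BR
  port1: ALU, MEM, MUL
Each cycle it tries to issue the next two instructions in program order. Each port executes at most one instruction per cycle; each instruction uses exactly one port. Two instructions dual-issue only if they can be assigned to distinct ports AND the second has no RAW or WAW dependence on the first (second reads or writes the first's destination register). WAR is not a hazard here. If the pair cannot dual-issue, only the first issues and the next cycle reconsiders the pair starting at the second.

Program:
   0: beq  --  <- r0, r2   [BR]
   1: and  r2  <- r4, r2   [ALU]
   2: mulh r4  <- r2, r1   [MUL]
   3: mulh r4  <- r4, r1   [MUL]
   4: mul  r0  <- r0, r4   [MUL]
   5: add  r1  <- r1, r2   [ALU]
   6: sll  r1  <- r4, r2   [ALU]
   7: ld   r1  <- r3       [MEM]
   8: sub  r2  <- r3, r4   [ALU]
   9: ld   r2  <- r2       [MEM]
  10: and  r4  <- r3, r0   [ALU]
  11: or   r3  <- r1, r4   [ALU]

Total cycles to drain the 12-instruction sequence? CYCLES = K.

t=0 i0&i1:beq.BR and.ALU ; pair
t=1 i2:mulh.MUL ; no-port MUL/MUL
t=2 i3:mulh.MUL ; no-port MUL/MUL
t=3 i4&i5:mul.MUL add.ALU ; pair
t=4 i6:sll.ALU ; WAW r1
t=5 i7&i8:ld.MEM sub.ALU ; pair
t=6 i9&i10:ld.MEM and.ALU ; pair
t=7 i11:or.ALU ; tail

CYCLES = 8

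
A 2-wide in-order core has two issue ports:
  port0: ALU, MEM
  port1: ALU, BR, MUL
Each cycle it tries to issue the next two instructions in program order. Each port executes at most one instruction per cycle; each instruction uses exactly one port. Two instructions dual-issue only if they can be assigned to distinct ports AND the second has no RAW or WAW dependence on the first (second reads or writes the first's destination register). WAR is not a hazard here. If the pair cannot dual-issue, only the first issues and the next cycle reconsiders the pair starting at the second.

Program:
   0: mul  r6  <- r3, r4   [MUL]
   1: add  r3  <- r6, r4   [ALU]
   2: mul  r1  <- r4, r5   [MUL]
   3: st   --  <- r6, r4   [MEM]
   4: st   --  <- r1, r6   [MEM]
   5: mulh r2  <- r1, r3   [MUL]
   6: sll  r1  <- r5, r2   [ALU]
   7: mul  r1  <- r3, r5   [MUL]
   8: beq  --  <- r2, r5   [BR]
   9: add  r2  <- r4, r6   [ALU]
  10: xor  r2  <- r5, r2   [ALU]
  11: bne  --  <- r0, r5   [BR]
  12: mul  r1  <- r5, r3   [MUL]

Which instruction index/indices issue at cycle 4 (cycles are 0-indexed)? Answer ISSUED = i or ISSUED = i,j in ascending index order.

ISSUED = 6

c0: i0 mul.MUL  RAW r6
c1: i1+i2 add.ALU+mul.MUL  pair
c2: i3 st.MEM  no-port MEM/MEM
c3: i4+i5 st.MEM+mulh.MUL  pair
c4: i6 sll.ALU  WAW r1
c5: i7 mul.MUL  no-port MUL/BR
c6: i8+i9 beq.BR+add.ALU  pair
c7: i10+i11 xor.ALU+bne.BR  pair
c8: i12 mul.MUL  tail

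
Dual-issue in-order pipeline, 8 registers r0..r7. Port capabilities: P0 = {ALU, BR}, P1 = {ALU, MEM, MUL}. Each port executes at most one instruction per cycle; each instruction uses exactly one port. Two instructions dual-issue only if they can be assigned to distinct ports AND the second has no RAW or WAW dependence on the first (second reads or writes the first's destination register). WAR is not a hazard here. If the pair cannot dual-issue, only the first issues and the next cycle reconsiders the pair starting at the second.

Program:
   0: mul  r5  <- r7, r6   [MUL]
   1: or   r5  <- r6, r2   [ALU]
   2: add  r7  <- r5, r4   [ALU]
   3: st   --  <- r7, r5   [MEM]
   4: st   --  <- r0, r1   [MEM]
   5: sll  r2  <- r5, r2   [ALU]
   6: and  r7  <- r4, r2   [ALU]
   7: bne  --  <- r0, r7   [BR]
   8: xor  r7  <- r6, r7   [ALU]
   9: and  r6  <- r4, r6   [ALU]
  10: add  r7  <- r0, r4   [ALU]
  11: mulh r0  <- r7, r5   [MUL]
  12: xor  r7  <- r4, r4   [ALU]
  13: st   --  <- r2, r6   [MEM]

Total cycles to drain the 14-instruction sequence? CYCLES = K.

CYCLES = 10

0. mul @i0  | WAW r5
1. or @i1  | RAW r5
2. add @i2  | RAW r7
3. st @i3  | no-port MEM/MEM
4. st;sll @i4/i5  | dual
5. and @i6  | RAW r7
6. bne;xor @i7/i8  | dual
7. and;add @i9/i10  | dual
8. mulh;xor @i11/i12  | dual
9. st @i13  | tail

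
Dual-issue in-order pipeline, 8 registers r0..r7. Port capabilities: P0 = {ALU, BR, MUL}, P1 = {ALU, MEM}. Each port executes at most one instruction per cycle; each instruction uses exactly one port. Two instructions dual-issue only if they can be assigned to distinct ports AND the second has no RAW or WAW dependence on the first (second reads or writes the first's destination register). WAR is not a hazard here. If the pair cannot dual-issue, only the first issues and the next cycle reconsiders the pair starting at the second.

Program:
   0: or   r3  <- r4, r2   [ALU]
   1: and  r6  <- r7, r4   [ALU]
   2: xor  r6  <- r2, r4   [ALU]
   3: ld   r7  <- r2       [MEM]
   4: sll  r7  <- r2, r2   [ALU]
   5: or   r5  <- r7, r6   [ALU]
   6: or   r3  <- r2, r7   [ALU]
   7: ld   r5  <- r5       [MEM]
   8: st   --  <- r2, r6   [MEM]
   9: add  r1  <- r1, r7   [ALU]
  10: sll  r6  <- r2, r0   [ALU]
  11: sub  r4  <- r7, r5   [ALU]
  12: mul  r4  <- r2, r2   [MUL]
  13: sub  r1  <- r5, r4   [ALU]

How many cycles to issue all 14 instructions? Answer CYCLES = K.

CYCLES = 9

0. or.ALU;and.ALU @i0&i1  | pair
1. xor.ALU;ld.MEM @i2&i3  | pair
2. sll.ALU @i4  | RAW r7
3. or.ALU;or.ALU @i5&i6  | pair
4. ld.MEM @i7  | no-port MEM/MEM
5. st.MEM;add.ALU @i8&i9  | pair
6. sll.ALU;sub.ALU @i10&i11  | pair
7. mul.MUL @i12  | RAW r4
8. sub.ALU @i13  | tail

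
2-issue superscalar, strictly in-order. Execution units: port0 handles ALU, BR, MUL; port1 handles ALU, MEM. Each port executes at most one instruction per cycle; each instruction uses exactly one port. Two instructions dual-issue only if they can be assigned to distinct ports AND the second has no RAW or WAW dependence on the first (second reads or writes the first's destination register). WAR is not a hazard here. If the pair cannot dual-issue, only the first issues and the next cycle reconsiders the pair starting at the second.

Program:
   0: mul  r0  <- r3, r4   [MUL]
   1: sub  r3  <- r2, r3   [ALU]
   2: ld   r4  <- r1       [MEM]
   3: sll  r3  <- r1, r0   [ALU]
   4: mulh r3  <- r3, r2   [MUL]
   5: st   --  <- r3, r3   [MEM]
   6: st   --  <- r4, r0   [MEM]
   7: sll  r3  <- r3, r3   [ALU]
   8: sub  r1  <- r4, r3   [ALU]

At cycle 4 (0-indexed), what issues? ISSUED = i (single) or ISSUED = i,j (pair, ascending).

ISSUED = 6,7

[0] i0/i1  mul.MUL/sub.ALU  -- 2-wide
[1] i2/i3  ld.MEM/sll.ALU  -- 2-wide
[2] i4  mulh.MUL  -- RAW r3
[3] i5  st.MEM  -- no-port MEM/MEM
[4] i6/i7  st.MEM/sll.ALU  -- 2-wide
[5] i8  sub.ALU  -- tail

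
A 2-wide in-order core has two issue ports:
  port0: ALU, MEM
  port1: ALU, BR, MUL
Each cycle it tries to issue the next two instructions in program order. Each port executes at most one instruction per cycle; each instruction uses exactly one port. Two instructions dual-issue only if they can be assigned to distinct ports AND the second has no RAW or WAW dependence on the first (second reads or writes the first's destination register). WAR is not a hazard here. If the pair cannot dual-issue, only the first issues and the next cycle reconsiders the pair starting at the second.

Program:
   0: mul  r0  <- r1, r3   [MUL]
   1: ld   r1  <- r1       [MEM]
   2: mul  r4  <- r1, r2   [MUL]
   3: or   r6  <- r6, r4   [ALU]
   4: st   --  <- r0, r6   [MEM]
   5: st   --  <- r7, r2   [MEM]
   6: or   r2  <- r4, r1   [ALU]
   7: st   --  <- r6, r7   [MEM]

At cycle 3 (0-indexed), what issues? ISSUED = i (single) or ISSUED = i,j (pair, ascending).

ISSUED = 4

t=0 i0&i1:mul.MUL;ld.MEM ; dual
t=1 i2:mul.MUL ; RAW r4
t=2 i3:or.ALU ; RAW r6
t=3 i4:st.MEM ; no-port MEM/MEM
t=4 i5&i6:st.MEM;or.ALU ; dual
t=5 i7:st.MEM ; tail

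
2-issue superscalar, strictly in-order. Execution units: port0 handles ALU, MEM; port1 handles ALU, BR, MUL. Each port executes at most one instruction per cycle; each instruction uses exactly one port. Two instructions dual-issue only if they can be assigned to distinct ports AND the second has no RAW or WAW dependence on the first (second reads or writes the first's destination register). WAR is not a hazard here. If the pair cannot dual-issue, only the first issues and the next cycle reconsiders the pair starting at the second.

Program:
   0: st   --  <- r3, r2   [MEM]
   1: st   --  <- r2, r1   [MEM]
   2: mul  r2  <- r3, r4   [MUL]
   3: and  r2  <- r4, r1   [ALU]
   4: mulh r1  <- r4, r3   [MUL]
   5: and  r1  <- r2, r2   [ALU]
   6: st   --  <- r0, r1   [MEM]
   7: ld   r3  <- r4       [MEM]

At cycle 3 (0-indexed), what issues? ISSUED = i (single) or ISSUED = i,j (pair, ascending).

0. st.MEM @i0  | no-port MEM/MEM
1. st.MEM;mul.MUL @i1&i2  | 2-wide
2. and.ALU;mulh.MUL @i3&i4  | 2-wide
3. and.ALU @i5  | RAW r1
4. st.MEM @i6  | no-port MEM/MEM
5. ld.MEM @i7  | tail

ISSUED = 5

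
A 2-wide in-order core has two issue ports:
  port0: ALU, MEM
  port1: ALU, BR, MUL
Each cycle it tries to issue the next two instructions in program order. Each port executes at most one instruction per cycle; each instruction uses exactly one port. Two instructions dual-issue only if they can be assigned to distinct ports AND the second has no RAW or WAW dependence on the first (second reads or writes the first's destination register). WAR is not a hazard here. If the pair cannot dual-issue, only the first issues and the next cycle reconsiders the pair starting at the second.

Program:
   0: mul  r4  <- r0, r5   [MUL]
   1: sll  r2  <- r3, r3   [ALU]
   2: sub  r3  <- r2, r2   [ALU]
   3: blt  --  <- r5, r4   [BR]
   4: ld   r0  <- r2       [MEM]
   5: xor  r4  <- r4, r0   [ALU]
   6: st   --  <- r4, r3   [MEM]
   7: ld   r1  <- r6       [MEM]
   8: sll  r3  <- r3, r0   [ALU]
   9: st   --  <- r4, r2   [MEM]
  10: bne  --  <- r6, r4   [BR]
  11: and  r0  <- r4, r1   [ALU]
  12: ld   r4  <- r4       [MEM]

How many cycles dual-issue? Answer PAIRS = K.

  cy0 -> i0,i1 (mul+sll) dual
  cy1 -> i2,i3 (sub+blt) dual
  cy2 -> i4 (ld) RAW r0
  cy3 -> i5 (xor) RAW r4
  cy4 -> i6 (st) no-port MEM/MEM
  cy5 -> i7,i8 (ld+sll) dual
  cy6 -> i9,i10 (st+bne) dual
  cy7 -> i11,i12 (and+ld) dual

PAIRS = 5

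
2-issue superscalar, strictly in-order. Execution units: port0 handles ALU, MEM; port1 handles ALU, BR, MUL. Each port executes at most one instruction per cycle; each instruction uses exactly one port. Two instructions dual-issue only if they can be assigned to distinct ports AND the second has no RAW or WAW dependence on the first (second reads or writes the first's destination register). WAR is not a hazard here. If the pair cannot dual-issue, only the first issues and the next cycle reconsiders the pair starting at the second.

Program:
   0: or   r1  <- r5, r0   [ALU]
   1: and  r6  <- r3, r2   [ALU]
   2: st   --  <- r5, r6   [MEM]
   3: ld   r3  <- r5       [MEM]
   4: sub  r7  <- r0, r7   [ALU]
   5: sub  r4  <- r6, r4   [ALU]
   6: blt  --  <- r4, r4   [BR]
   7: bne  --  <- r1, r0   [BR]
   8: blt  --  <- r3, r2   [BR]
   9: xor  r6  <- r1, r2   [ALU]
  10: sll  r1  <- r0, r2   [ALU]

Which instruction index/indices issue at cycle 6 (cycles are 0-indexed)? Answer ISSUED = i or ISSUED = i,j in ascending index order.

ISSUED = 8,9

t=0 i0/i1:or.ALU;and.ALU ; 2-wide
t=1 i2:st.MEM ; no-port MEM/MEM
t=2 i3/i4:ld.MEM;sub.ALU ; 2-wide
t=3 i5:sub.ALU ; RAW r4
t=4 i6:blt.BR ; no-port BR/BR
t=5 i7:bne.BR ; no-port BR/BR
t=6 i8/i9:blt.BR;xor.ALU ; 2-wide
t=7 i10:sll.ALU ; tail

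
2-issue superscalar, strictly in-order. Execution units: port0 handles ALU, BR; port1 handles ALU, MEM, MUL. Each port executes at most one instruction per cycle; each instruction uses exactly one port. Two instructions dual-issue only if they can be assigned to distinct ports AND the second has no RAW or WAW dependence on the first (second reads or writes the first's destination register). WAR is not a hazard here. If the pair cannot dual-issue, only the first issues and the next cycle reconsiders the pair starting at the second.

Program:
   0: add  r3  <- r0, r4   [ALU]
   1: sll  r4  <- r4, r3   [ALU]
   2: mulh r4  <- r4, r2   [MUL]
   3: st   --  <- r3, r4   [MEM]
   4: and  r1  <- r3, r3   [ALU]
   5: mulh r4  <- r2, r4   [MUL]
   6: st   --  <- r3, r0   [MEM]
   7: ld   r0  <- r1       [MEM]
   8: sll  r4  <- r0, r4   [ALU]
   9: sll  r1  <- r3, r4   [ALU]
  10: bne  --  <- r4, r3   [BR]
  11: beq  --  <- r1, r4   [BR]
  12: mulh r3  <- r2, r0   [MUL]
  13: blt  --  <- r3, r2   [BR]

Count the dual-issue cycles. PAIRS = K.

t=0 i0:add.ALU ; RAW r3
t=1 i1:sll.ALU ; RAW+WAW r4
t=2 i2:mulh.MUL ; no-port MUL/MEM
t=3 i3+i4:st.MEM/and.ALU ; pair
t=4 i5:mulh.MUL ; no-port MUL/MEM
t=5 i6:st.MEM ; no-port MEM/MEM
t=6 i7:ld.MEM ; RAW r0
t=7 i8:sll.ALU ; RAW r4
t=8 i9+i10:sll.ALU/bne.BR ; pair
t=9 i11+i12:beq.BR/mulh.MUL ; pair
t=10 i13:blt.BR ; tail

PAIRS = 3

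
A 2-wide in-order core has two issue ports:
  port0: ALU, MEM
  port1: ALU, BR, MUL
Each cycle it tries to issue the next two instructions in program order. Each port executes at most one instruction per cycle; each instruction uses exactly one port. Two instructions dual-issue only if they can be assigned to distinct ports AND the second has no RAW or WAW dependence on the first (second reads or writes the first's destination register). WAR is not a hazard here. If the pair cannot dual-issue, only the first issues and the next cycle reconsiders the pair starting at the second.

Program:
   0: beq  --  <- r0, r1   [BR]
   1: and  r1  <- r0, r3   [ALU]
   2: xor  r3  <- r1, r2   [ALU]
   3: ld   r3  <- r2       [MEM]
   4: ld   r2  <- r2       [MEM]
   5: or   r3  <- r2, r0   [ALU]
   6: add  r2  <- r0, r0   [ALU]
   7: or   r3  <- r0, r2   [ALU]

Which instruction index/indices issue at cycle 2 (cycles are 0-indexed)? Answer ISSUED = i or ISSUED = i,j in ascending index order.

ISSUED = 3

t=0 i0/i1:beq/and ; dual
t=1 i2:xor ; WAW r3
t=2 i3:ld ; no-port MEM/MEM
t=3 i4:ld ; RAW r2
t=4 i5/i6:or/add ; dual
t=5 i7:or ; tail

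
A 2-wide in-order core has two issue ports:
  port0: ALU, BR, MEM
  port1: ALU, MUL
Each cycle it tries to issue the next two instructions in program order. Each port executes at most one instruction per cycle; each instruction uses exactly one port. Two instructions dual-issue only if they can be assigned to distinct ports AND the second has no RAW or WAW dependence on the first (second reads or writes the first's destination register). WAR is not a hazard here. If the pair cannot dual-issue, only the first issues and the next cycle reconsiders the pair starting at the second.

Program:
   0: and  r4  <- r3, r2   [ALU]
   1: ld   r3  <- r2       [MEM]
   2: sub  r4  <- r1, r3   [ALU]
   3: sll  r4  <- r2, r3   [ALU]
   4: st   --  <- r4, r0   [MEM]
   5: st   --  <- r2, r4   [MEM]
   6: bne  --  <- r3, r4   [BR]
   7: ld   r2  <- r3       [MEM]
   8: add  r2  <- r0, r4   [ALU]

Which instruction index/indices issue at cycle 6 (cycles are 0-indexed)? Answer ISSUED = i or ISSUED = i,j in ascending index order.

ISSUED = 7

0. and.ALU ld.MEM @i0,i1  | 2-wide
1. sub.ALU @i2  | WAW r4
2. sll.ALU @i3  | RAW r4
3. st.MEM @i4  | no-port MEM/MEM
4. st.MEM @i5  | no-port MEM/BR
5. bne.BR @i6  | no-port BR/MEM
6. ld.MEM @i7  | WAW r2
7. add.ALU @i8  | tail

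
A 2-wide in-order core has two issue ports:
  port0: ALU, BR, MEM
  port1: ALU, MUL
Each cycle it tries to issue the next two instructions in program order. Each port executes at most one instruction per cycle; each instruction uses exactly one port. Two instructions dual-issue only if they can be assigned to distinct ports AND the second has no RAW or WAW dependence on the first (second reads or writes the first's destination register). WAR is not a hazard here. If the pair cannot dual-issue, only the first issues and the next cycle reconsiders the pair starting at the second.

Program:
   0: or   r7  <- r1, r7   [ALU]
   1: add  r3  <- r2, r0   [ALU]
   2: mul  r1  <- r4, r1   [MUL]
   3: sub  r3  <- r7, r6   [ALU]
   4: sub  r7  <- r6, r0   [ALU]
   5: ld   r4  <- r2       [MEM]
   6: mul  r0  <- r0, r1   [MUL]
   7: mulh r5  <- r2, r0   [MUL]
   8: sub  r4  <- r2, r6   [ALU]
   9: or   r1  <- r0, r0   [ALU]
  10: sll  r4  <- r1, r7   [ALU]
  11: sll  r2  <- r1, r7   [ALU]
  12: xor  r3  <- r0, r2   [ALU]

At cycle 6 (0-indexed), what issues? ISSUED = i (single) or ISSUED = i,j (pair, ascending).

c0: i0&i1 or/add  pair
c1: i2&i3 mul/sub  pair
c2: i4&i5 sub/ld  pair
c3: i6 mul  no-port MUL/MUL
c4: i7&i8 mulh/sub  pair
c5: i9 or  RAW r1
c6: i10&i11 sll/sll  pair
c7: i12 xor  tail

ISSUED = 10,11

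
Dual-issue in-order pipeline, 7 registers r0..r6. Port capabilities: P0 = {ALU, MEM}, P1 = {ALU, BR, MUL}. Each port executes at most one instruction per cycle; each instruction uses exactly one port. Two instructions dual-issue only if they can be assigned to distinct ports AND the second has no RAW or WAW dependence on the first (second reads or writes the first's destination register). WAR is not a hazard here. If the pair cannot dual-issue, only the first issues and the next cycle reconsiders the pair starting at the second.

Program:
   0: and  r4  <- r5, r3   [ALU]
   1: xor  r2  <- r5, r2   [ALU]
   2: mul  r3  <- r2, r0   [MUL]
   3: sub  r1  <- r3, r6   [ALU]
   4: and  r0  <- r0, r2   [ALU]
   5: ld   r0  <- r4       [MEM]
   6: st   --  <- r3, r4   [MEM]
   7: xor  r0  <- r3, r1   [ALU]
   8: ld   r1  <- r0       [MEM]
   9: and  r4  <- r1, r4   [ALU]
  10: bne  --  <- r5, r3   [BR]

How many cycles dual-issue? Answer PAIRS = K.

PAIRS = 4

  cy0 -> i0+i1 (and.ALU/xor.ALU) pair
  cy1 -> i2 (mul.MUL) RAW r3
  cy2 -> i3+i4 (sub.ALU/and.ALU) pair
  cy3 -> i5 (ld.MEM) no-port MEM/MEM
  cy4 -> i6+i7 (st.MEM/xor.ALU) pair
  cy5 -> i8 (ld.MEM) RAW r1
  cy6 -> i9+i10 (and.ALU/bne.BR) pair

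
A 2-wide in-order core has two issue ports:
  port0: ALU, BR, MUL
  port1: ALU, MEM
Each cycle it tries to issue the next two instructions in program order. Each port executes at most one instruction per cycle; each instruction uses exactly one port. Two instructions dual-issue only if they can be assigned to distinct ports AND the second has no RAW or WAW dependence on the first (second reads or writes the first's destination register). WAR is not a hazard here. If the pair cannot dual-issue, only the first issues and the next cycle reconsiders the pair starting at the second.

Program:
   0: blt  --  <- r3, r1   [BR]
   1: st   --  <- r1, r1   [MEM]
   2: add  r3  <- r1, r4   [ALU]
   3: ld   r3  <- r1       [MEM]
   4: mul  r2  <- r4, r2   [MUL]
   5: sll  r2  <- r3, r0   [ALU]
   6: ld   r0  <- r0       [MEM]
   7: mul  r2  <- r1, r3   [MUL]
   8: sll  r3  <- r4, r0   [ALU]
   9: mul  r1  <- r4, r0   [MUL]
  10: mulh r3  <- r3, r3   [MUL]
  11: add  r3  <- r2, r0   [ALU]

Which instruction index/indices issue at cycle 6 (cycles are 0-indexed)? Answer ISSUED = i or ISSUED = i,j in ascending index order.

ISSUED = 10

  cy0 -> i0+i1 (blt.BR/st.MEM) pair
  cy1 -> i2 (add.ALU) WAW r3
  cy2 -> i3+i4 (ld.MEM/mul.MUL) pair
  cy3 -> i5+i6 (sll.ALU/ld.MEM) pair
  cy4 -> i7+i8 (mul.MUL/sll.ALU) pair
  cy5 -> i9 (mul.MUL) no-port MUL/MUL
  cy6 -> i10 (mulh.MUL) WAW r3
  cy7 -> i11 (add.ALU) tail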